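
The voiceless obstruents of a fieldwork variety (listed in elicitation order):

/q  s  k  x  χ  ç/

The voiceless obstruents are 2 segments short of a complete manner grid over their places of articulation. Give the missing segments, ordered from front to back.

alveolar: stop —, fricative /s/.
palatal: stop —, fricative /ç/.
velar: stop /k/, fricative /x/.
uvular: stop /q/, fricative /χ/.
Gaps, from front to back: alveolar lacks stop (/t/); palatal lacks stop (/c/).

/t/, /c/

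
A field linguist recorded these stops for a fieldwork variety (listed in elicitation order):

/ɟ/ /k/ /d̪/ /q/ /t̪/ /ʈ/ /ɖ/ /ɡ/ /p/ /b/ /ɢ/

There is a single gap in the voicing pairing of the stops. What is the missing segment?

bilabial: voiceless /p/, voiced /b/.
dental: voiceless /t̪/, voiced /d̪/.
retroflex: voiceless /ʈ/, voiced /ɖ/.
palatal: voiceless —, voiced /ɟ/.
velar: voiceless /k/, voiced /ɡ/.
uvular: voiceless /q/, voiced /ɢ/.
The palatal row has no voiceless member, so the gap is the voiceless palatal stop /c/.

/c/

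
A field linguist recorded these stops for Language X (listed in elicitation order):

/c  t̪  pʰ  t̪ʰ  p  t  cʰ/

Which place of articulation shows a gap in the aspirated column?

alveolar

bilabial: plain /p/, aspirated /pʰ/.
dental: plain /t̪/, aspirated /t̪ʰ/.
alveolar: plain /t/, aspirated —.
palatal: plain /c/, aspirated /cʰ/.
Every place of articulation has an aspirated member except alveolar, where /tʰ/ would be expected.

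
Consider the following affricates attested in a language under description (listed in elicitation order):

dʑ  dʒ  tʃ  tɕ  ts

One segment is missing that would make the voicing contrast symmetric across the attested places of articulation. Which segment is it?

Voiceless: /ts/ (alveolar), /tʃ/ (postalveolar), /tɕ/ (alveolo-palatal).
Voiced: /dʒ/ (postalveolar), /dʑ/ (alveolo-palatal).
The alveolar row has no voiced member, so the gap is the voiced alveolar affricate /dz/.

/dz/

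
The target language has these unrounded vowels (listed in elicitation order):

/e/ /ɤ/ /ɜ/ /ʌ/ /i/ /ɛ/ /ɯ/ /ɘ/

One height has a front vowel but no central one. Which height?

high

high: front /i/, central —, back /ɯ/.
high-mid: front /e/, central /ɘ/, back /ɤ/.
low-mid: front /ɛ/, central /ɜ/, back /ʌ/.
Every height has a central member except high, where /ɨ/ would be expected.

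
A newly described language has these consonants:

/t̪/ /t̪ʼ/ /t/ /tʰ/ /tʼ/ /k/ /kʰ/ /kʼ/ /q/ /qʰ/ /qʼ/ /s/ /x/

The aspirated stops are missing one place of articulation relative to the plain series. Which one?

dental: plain /t̪/, aspirated —, ejective /t̪ʼ/.
alveolar: plain /t/, aspirated /tʰ/, ejective /tʼ/.
velar: plain /k/, aspirated /kʰ/, ejective /kʼ/.
uvular: plain /q/, aspirated /qʰ/, ejective /qʼ/.
Every place of articulation has an aspirated member except dental, where /t̪ʰ/ would be expected.

dental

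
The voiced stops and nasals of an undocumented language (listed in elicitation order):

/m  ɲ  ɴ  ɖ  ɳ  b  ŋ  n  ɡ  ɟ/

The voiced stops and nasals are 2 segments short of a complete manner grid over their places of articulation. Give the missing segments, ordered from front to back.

/d/, /ɢ/

place of articulation  oral stop  nasal   
bilabial          b         m       
alveolar          —         n       
retroflex         ɖ         ɳ       
palatal           ɟ         ɲ       
velar             ɡ         ŋ       
uvular            —         ɴ       
Gaps, from front to back: alveolar lacks oral stop (/d/); uvular lacks oral stop (/ɢ/).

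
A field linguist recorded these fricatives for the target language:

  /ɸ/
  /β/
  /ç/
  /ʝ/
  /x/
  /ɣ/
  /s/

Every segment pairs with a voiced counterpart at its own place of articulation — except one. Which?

Bilabial: /ɸ/ ~ /β/
Palatal: /ç/ ~ /ʝ/
Velar: /x/ ~ /ɣ/
Alveolar: only /s/ (voiceless); no voiced partner.
So /s/ is the unpaired segment.

/s/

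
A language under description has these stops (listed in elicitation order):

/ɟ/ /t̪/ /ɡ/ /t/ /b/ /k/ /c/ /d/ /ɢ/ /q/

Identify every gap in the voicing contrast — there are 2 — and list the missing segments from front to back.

bilabial: voiceless —, voiced /b/.
dental: voiceless /t̪/, voiced —.
alveolar: voiceless /t/, voiced /d/.
palatal: voiceless /c/, voiced /ɟ/.
velar: voiceless /k/, voiced /ɡ/.
uvular: voiceless /q/, voiced /ɢ/.
Gaps, from front to back: bilabial lacks voiceless (/p/); dental lacks voiced (/d̪/).

/p/, /d̪/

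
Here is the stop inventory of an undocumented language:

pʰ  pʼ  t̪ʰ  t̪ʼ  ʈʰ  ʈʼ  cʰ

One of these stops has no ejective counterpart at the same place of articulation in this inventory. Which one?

Bilabial: /pʰ/ ~ /pʼ/
Dental: /t̪ʰ/ ~ /t̪ʼ/
Retroflex: /ʈʰ/ ~ /ʈʼ/
Palatal: only /cʰ/ (aspirated); no ejective partner.
So /cʰ/ is the unpaired segment.

/cʰ/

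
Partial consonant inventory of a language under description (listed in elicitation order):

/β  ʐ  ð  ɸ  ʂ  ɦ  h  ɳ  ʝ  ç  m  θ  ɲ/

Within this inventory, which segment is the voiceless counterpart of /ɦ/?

/h/

/ɦ/ is a voiced glottal fricative.
The voiceless counterpart is a voiceless glottal fricative — in this inventory, /h/.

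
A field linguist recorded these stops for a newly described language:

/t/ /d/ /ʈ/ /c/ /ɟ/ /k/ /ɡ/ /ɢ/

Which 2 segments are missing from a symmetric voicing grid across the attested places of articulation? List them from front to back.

/ɖ/, /q/

alveolar: voiceless /t/, voiced /d/.
retroflex: voiceless /ʈ/, voiced —.
palatal: voiceless /c/, voiced /ɟ/.
velar: voiceless /k/, voiced /ɡ/.
uvular: voiceless —, voiced /ɢ/.
Gaps, from front to back: retroflex lacks voiced (/ɖ/); uvular lacks voiceless (/q/).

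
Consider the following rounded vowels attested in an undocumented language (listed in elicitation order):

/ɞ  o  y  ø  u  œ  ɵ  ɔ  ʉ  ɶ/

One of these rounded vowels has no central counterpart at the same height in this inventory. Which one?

/ɶ/

High: /y/ ~ /ʉ/ ~ /u/
High-mid: /ø/ ~ /ɵ/ ~ /o/
Low-mid: /œ/ ~ /ɞ/ ~ /ɔ/
Low: only /ɶ/ (front); no central partner.
So /ɶ/ is the unpaired segment.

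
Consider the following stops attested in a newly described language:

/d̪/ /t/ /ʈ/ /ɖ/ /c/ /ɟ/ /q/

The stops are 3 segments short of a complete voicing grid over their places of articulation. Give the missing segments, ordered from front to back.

/t̪/, /d/, /ɢ/

place of articulation  voiceless  voiced  
dental            —         d̪      
alveolar          t         —       
retroflex         ʈ         ɖ       
palatal           c         ɟ       
uvular            q         —       
Gaps, from front to back: dental lacks voiceless (/t̪/); alveolar lacks voiced (/d/); uvular lacks voiced (/ɢ/).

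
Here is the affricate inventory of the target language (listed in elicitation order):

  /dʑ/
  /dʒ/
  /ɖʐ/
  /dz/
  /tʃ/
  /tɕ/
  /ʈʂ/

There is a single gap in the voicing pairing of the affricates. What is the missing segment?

/ts/

alveolar: voiceless —, voiced /dz/.
postalveolar: voiceless /tʃ/, voiced /dʒ/.
retroflex: voiceless /ʈʂ/, voiced /ɖʐ/.
alveolo-palatal: voiceless /tɕ/, voiced /dʑ/.
The alveolar row has no voiceless member, so the gap is the voiceless alveolar affricate /ts/.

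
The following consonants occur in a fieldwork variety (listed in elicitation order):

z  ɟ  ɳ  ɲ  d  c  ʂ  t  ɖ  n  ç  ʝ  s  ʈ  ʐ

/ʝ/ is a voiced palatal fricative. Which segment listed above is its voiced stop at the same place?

The voiced stop at the same place is a voiced palatal stop — in this inventory, /ɟ/.

/ɟ/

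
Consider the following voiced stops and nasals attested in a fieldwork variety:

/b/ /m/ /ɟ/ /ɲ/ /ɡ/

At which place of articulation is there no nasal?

velar

Oral stop: /b/ (bilabial), /ɟ/ (palatal), /ɡ/ (velar).
Nasal: /m/ (bilabial), /ɲ/ (palatal).
Every place of articulation has a nasal member except velar, where /ŋ/ would be expected.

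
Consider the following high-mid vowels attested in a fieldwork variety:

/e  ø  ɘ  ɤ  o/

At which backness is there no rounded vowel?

backness          unrounded  rounded 
front             e         ø       
central           ɘ         —       
back              ɤ         o       
Every backness has a rounded member except central, where /ɵ/ would be expected.

central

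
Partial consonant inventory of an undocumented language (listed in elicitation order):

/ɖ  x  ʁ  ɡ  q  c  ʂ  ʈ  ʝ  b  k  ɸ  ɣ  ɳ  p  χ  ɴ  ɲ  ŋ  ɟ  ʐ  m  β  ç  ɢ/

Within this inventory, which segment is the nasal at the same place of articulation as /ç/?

/ç/ is a voiceless palatal fricative.
The nasal at the same place is a palatal nasal — in this inventory, /ɲ/.

/ɲ/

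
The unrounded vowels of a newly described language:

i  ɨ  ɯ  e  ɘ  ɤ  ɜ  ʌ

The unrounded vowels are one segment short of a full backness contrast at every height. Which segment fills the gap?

/ɛ/

Front: /i/ (high), /e/ (high-mid).
Central: /ɨ/ (high), /ɘ/ (high-mid), /ɜ/ (low-mid).
Back: /ɯ/ (high), /ɤ/ (high-mid), /ʌ/ (low-mid).
The low-mid row has no front member, so the gap is the low-mid front unrounded vowel /ɛ/.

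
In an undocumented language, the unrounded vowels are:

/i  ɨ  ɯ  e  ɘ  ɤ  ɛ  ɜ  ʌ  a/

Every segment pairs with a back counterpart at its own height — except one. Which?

/a/

High: /i/ ~ /ɨ/ ~ /ɯ/
High-mid: /e/ ~ /ɘ/ ~ /ɤ/
Low-mid: /ɛ/ ~ /ɜ/ ~ /ʌ/
Low: only /a/ (front); no back partner.
So /a/ is the unpaired segment.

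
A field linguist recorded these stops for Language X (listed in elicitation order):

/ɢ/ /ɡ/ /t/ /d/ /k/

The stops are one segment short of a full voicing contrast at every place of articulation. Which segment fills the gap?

/q/

Voiceless: /t/ (alveolar), /k/ (velar).
Voiced: /d/ (alveolar), /ɡ/ (velar), /ɢ/ (uvular).
The uvular row has no voiceless member, so the gap is the voiceless uvular stop /q/.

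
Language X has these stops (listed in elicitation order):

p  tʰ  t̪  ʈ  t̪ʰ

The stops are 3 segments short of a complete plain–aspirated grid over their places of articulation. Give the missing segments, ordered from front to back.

place of articulation  plain     aspirated
bilabial          p         —       
dental            t̪        t̪ʰ     
alveolar          —         tʰ      
retroflex         ʈ         —       
Gaps, from front to back: bilabial lacks aspirated (/pʰ/); alveolar lacks plain (/t/); retroflex lacks aspirated (/ʈʰ/).

/pʰ/, /t/, /ʈʰ/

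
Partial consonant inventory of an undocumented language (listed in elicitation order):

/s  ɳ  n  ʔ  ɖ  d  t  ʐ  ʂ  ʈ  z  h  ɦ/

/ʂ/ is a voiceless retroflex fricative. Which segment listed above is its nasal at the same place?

The nasal at the same place is a retroflex nasal — in this inventory, /ɳ/.

/ɳ/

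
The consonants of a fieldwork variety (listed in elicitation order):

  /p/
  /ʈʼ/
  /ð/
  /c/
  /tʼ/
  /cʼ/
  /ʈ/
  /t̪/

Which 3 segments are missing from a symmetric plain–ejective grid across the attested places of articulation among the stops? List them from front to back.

place of articulation  plain     ejective
bilabial          p         —       
dental            t̪        —       
alveolar          —         tʼ      
retroflex         ʈ         ʈʼ      
palatal           c         cʼ      
Gaps, from front to back: bilabial lacks ejective (/pʼ/); dental lacks ejective (/t̪ʼ/); alveolar lacks plain (/t/).

/pʼ/, /t̪ʼ/, /t/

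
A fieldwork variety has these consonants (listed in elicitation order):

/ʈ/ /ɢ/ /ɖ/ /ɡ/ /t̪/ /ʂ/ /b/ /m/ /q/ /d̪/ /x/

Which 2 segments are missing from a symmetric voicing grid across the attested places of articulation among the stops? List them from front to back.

bilabial: voiceless —, voiced /b/.
dental: voiceless /t̪/, voiced /d̪/.
retroflex: voiceless /ʈ/, voiced /ɖ/.
velar: voiceless —, voiced /ɡ/.
uvular: voiceless /q/, voiced /ɢ/.
Gaps, from front to back: bilabial lacks voiceless (/p/); velar lacks voiceless (/k/).

/p/, /k/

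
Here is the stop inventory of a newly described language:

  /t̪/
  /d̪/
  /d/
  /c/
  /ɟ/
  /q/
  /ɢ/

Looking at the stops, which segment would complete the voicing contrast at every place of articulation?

/t/

place of articulation  voiceless  voiced  
dental            t̪        d̪      
alveolar          —         d       
palatal           c         ɟ       
uvular            q         ɢ       
The alveolar row has no voiceless member, so the gap is the voiceless alveolar stop /t/.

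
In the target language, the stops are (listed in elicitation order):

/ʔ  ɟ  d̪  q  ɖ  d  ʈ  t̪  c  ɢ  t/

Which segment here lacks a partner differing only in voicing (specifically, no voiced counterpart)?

Dental: /t̪/ ~ /d̪/
Alveolar: /t/ ~ /d/
Retroflex: /ʈ/ ~ /ɖ/
Palatal: /c/ ~ /ɟ/
Uvular: /q/ ~ /ɢ/
Glottal: only /ʔ/ (voiceless); no voiced partner.
So /ʔ/ is the unpaired segment.

/ʔ/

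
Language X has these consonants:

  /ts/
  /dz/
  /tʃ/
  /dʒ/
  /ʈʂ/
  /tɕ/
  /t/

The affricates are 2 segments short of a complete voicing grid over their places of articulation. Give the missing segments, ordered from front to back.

place of articulation  voiceless  voiced  
alveolar          ts        dz      
postalveolar      tʃ        dʒ      
retroflex         ʈʂ        —       
alveolo-palatal   tɕ        —       
Gaps, from front to back: retroflex lacks voiced (/ɖʐ/); alveolo-palatal lacks voiced (/dʑ/).

/ɖʐ/, /dʑ/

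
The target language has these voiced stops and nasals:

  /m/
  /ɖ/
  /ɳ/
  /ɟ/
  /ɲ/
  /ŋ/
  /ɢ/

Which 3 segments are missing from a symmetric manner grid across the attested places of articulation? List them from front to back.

/b/, /ɡ/, /ɴ/

Oral stop: /ɖ/ (retroflex), /ɟ/ (palatal), /ɢ/ (uvular).
Nasal: /m/ (bilabial), /ɳ/ (retroflex), /ɲ/ (palatal), /ŋ/ (velar).
Gaps, from front to back: bilabial lacks oral stop (/b/); velar lacks oral stop (/ɡ/); uvular lacks nasal (/ɴ/).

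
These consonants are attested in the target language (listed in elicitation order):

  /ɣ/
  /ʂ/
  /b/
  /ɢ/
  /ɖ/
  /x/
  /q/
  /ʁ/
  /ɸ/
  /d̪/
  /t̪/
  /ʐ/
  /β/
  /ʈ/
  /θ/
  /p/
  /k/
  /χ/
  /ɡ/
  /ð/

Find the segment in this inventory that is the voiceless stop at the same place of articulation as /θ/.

/θ/ is a voiceless dental fricative.
The voiceless stop at the same place is a voiceless dental stop — in this inventory, /t̪/.

/t̪/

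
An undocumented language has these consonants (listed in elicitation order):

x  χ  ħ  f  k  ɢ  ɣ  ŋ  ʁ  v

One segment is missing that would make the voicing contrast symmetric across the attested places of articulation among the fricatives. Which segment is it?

/ʕ/

labiodental: voiceless /f/, voiced /v/.
velar: voiceless /x/, voiced /ɣ/.
uvular: voiceless /χ/, voiced /ʁ/.
pharyngeal: voiceless /ħ/, voiced —.
The pharyngeal row has no voiced member, so the gap is the voiced pharyngeal fricative /ʕ/.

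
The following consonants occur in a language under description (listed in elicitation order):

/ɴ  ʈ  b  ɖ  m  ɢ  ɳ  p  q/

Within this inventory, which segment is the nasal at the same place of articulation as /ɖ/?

/ɖ/ is a voiced retroflex stop.
The nasal at the same place is a retroflex nasal — in this inventory, /ɳ/.

/ɳ/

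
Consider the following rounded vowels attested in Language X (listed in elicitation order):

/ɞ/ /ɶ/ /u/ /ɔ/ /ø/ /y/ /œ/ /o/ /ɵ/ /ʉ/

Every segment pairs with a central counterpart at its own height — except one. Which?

/ɶ/

High: /y/ ~ /ʉ/ ~ /u/
High-mid: /ø/ ~ /ɵ/ ~ /o/
Low-mid: /œ/ ~ /ɞ/ ~ /ɔ/
Low: only /ɶ/ (front); no central partner.
So /ɶ/ is the unpaired segment.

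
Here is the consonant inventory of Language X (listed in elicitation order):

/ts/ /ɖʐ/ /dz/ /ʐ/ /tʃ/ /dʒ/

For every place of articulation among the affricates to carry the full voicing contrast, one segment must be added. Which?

/ʈʂ/

place of articulation  voiceless  voiced  
alveolar          ts        dz      
postalveolar      tʃ        dʒ      
retroflex         —         ɖʐ      
The retroflex row has no voiceless member, so the gap is the voiceless retroflex affricate /ʈʂ/.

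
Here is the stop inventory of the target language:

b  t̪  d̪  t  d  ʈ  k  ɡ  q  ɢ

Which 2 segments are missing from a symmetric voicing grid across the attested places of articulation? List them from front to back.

place of articulation  voiceless  voiced  
bilabial          —         b       
dental            t̪        d̪      
alveolar          t         d       
retroflex         ʈ         —       
velar             k         ɡ       
uvular            q         ɢ       
Gaps, from front to back: bilabial lacks voiceless (/p/); retroflex lacks voiced (/ɖ/).

/p/, /ɖ/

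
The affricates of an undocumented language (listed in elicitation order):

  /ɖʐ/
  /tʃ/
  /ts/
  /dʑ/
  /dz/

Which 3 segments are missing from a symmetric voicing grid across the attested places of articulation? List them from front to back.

/dʒ/, /ʈʂ/, /tɕ/

alveolar: voiceless /ts/, voiced /dz/.
postalveolar: voiceless /tʃ/, voiced —.
retroflex: voiceless —, voiced /ɖʐ/.
alveolo-palatal: voiceless —, voiced /dʑ/.
Gaps, from front to back: postalveolar lacks voiced (/dʒ/); retroflex lacks voiceless (/ʈʂ/); alveolo-palatal lacks voiceless (/tɕ/).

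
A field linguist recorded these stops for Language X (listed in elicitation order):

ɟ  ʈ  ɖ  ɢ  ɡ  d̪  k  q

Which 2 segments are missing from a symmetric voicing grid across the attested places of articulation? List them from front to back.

/t̪/, /c/

place of articulation  voiceless  voiced  
dental            —         d̪      
retroflex         ʈ         ɖ       
palatal           —         ɟ       
velar             k         ɡ       
uvular            q         ɢ       
Gaps, from front to back: dental lacks voiceless (/t̪/); palatal lacks voiceless (/c/).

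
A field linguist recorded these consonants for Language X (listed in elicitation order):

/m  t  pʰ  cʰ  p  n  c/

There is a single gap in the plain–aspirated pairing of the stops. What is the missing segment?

Plain: /p/ (bilabial), /t/ (alveolar), /c/ (palatal).
Aspirated: /pʰ/ (bilabial), /cʰ/ (palatal).
The alveolar row has no aspirated member, so the gap is the aspirated alveolar stop /tʰ/.

/tʰ/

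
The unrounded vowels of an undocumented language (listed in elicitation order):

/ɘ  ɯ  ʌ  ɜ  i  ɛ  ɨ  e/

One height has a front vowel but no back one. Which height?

Front: /i/ (high), /e/ (high-mid), /ɛ/ (low-mid).
Central: /ɨ/ (high), /ɘ/ (high-mid), /ɜ/ (low-mid).
Back: /ɯ/ (high), /ʌ/ (low-mid).
Every height has a back member except high-mid, where /ɤ/ would be expected.

high-mid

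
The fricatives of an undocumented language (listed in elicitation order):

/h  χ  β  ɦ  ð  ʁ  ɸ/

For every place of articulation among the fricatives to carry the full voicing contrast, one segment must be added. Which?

/θ/

place of articulation  voiceless  voiced  
bilabial          ɸ         β       
dental            —         ð       
uvular            χ         ʁ       
glottal           h         ɦ       
The dental row has no voiceless member, so the gap is the voiceless dental fricative /θ/.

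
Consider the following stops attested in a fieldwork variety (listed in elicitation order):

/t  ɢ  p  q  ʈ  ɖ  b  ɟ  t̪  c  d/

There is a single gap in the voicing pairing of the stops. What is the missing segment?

place of articulation  voiceless  voiced  
bilabial          p         b       
dental            t̪        —       
alveolar          t         d       
retroflex         ʈ         ɖ       
palatal           c         ɟ       
uvular            q         ɢ       
The dental row has no voiced member, so the gap is the voiced dental stop /d̪/.

/d̪/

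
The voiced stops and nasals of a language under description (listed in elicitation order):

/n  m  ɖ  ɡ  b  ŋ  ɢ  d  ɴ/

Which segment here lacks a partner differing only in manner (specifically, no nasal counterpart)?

/ɖ/

Bilabial: /b/ ~ /m/
Alveolar: /d/ ~ /n/
Velar: /ɡ/ ~ /ŋ/
Uvular: /ɢ/ ~ /ɴ/
Retroflex: only /ɖ/ (oral stop); no nasal partner.
So /ɖ/ is the unpaired segment.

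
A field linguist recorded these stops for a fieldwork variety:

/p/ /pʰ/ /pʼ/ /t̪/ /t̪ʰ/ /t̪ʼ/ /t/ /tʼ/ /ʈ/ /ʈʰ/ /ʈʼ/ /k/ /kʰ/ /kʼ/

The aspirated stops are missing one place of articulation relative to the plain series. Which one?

alveolar

bilabial: plain /p/, aspirated /pʰ/, ejective /pʼ/.
dental: plain /t̪/, aspirated /t̪ʰ/, ejective /t̪ʼ/.
alveolar: plain /t/, aspirated —, ejective /tʼ/.
retroflex: plain /ʈ/, aspirated /ʈʰ/, ejective /ʈʼ/.
velar: plain /k/, aspirated /kʰ/, ejective /kʼ/.
Every place of articulation has an aspirated member except alveolar, where /tʰ/ would be expected.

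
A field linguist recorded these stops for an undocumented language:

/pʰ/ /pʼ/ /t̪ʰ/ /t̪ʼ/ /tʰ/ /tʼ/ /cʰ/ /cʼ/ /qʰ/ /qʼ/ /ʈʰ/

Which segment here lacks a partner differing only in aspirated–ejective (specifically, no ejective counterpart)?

/ʈʰ/

Bilabial: /pʰ/ ~ /pʼ/
Dental: /t̪ʰ/ ~ /t̪ʼ/
Alveolar: /tʰ/ ~ /tʼ/
Palatal: /cʰ/ ~ /cʼ/
Uvular: /qʰ/ ~ /qʼ/
Retroflex: only /ʈʰ/ (aspirated); no ejective partner.
So /ʈʰ/ is the unpaired segment.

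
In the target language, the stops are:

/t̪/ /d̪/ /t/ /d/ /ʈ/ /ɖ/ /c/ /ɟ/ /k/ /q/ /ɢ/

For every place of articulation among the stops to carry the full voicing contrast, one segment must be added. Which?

/ɡ/

Voiceless: /t̪/ (dental), /t/ (alveolar), /ʈ/ (retroflex), /c/ (palatal), /k/ (velar), /q/ (uvular).
Voiced: /d̪/ (dental), /d/ (alveolar), /ɖ/ (retroflex), /ɟ/ (palatal), /ɢ/ (uvular).
The velar row has no voiced member, so the gap is the voiced velar stop /ɡ/.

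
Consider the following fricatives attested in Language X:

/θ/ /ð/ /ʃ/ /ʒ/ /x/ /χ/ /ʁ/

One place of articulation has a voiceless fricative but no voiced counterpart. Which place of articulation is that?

velar

dental: voiceless /θ/, voiced /ð/.
postalveolar: voiceless /ʃ/, voiced /ʒ/.
velar: voiceless /x/, voiced —.
uvular: voiceless /χ/, voiced /ʁ/.
Every place of articulation has a voiced member except velar, where /ɣ/ would be expected.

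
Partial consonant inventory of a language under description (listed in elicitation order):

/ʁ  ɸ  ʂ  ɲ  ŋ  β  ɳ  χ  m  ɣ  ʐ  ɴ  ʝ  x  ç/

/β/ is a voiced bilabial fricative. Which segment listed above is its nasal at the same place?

The nasal at the same place is a bilabial nasal — in this inventory, /m/.

/m/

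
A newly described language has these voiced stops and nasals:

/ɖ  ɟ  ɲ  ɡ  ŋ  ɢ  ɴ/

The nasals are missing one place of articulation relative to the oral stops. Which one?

Oral stop: /ɖ/ (retroflex), /ɟ/ (palatal), /ɡ/ (velar), /ɢ/ (uvular).
Nasal: /ɲ/ (palatal), /ŋ/ (velar), /ɴ/ (uvular).
Every place of articulation has a nasal member except retroflex, where /ɳ/ would be expected.

retroflex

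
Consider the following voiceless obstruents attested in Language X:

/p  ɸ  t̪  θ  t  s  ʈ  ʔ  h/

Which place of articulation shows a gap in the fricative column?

retroflex

bilabial: stop /p/, fricative /ɸ/.
dental: stop /t̪/, fricative /θ/.
alveolar: stop /t/, fricative /s/.
retroflex: stop /ʈ/, fricative —.
glottal: stop /ʔ/, fricative /h/.
Every place of articulation has a fricative member except retroflex, where /ʂ/ would be expected.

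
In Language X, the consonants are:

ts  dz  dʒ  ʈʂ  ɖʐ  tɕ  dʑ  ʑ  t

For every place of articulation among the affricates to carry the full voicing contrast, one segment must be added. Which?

alveolar: voiceless /ts/, voiced /dz/.
postalveolar: voiceless —, voiced /dʒ/.
retroflex: voiceless /ʈʂ/, voiced /ɖʐ/.
alveolo-palatal: voiceless /tɕ/, voiced /dʑ/.
The postalveolar row has no voiceless member, so the gap is the voiceless postalveolar affricate /tʃ/.

/tʃ/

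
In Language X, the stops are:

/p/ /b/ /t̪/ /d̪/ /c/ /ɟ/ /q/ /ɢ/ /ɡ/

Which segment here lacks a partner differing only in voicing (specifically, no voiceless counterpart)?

/ɡ/

Bilabial: /p/ ~ /b/
Dental: /t̪/ ~ /d̪/
Palatal: /c/ ~ /ɟ/
Uvular: /q/ ~ /ɢ/
Velar: only /ɡ/ (voiced); no voiceless partner.
So /ɡ/ is the unpaired segment.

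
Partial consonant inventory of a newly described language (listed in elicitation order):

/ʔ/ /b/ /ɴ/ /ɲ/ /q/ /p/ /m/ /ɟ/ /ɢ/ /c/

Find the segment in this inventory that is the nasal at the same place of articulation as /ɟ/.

/ɟ/ is a voiced palatal stop.
The nasal at the same place is a palatal nasal — in this inventory, /ɲ/.

/ɲ/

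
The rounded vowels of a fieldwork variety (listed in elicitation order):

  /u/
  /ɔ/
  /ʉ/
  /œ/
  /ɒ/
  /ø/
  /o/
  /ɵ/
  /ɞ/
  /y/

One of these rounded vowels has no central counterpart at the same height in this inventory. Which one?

/ɒ/

High: /y/ ~ /ʉ/ ~ /u/
High-mid: /ø/ ~ /ɵ/ ~ /o/
Low-mid: /œ/ ~ /ɞ/ ~ /ɔ/
Low: only /ɒ/ (back); no central partner.
So /ɒ/ is the unpaired segment.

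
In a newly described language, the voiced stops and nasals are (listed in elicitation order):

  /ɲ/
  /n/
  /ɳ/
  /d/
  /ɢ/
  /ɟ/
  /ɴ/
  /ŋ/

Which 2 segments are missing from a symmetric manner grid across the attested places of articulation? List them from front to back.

alveolar: oral stop /d/, nasal /n/.
retroflex: oral stop —, nasal /ɳ/.
palatal: oral stop /ɟ/, nasal /ɲ/.
velar: oral stop —, nasal /ŋ/.
uvular: oral stop /ɢ/, nasal /ɴ/.
Gaps, from front to back: retroflex lacks oral stop (/ɖ/); velar lacks oral stop (/ɡ/).

/ɖ/, /ɡ/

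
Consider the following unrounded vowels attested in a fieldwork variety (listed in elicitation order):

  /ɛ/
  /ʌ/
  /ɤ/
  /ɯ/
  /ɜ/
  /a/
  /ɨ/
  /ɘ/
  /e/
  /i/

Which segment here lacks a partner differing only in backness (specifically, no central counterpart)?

High: /i/ ~ /ɨ/ ~ /ɯ/
High-mid: /e/ ~ /ɘ/ ~ /ɤ/
Low-mid: /ɛ/ ~ /ɜ/ ~ /ʌ/
Low: only /a/ (front); no central partner.
So /a/ is the unpaired segment.

/a/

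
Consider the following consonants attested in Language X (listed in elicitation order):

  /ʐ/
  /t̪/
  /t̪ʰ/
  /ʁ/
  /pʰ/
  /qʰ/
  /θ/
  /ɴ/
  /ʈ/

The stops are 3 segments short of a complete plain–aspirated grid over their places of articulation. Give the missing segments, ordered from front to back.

bilabial: plain —, aspirated /pʰ/.
dental: plain /t̪/, aspirated /t̪ʰ/.
retroflex: plain /ʈ/, aspirated —.
uvular: plain —, aspirated /qʰ/.
Gaps, from front to back: bilabial lacks plain (/p/); retroflex lacks aspirated (/ʈʰ/); uvular lacks plain (/q/).

/p/, /ʈʰ/, /q/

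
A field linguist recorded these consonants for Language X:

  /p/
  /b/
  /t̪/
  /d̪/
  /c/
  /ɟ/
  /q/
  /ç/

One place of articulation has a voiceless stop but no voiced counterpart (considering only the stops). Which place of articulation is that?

bilabial: voiceless /p/, voiced /b/.
dental: voiceless /t̪/, voiced /d̪/.
palatal: voiceless /c/, voiced /ɟ/.
uvular: voiceless /q/, voiced —.
Every place of articulation has a voiced member except uvular, where /ɢ/ would be expected.

uvular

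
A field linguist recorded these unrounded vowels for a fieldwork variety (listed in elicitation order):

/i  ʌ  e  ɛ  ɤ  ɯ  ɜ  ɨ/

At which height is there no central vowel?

Front: /i/ (high), /e/ (high-mid), /ɛ/ (low-mid).
Central: /ɨ/ (high), /ɜ/ (low-mid).
Back: /ɯ/ (high), /ɤ/ (high-mid), /ʌ/ (low-mid).
Every height has a central member except high-mid, where /ɘ/ would be expected.

high-mid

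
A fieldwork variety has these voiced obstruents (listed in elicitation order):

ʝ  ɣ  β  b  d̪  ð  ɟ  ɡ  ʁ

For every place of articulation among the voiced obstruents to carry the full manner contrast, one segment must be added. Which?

/ɢ/

place of articulation  stop      fricative
bilabial          b         β       
dental            d̪        ð       
palatal           ɟ         ʝ       
velar             ɡ         ɣ       
uvular            —         ʁ       
The uvular row has no stop member, so the gap is the uvular stop /ɢ/.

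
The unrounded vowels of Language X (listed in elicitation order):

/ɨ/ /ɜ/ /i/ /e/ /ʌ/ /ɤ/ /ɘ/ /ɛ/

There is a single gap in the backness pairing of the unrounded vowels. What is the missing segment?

/ɯ/

high: front /i/, central /ɨ/, back —.
high-mid: front /e/, central /ɘ/, back /ɤ/.
low-mid: front /ɛ/, central /ɜ/, back /ʌ/.
The high row has no back member, so the gap is the high back unrounded vowel /ɯ/.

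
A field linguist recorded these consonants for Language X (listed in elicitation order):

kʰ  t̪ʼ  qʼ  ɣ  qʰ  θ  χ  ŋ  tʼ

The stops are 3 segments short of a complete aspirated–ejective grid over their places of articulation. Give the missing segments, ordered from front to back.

/t̪ʰ/, /tʰ/, /kʼ/

dental: aspirated —, ejective /t̪ʼ/.
alveolar: aspirated —, ejective /tʼ/.
velar: aspirated /kʰ/, ejective —.
uvular: aspirated /qʰ/, ejective /qʼ/.
Gaps, from front to back: dental lacks aspirated (/t̪ʰ/); alveolar lacks aspirated (/tʰ/); velar lacks ejective (/kʼ/).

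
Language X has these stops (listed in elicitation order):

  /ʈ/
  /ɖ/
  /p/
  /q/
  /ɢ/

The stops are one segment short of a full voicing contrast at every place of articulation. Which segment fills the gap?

Voiceless: /p/ (bilabial), /ʈ/ (retroflex), /q/ (uvular).
Voiced: /ɖ/ (retroflex), /ɢ/ (uvular).
The bilabial row has no voiced member, so the gap is the voiced bilabial stop /b/.

/b/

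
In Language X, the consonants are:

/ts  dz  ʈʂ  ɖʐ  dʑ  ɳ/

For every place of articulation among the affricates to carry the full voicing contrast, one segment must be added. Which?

/tɕ/

alveolar: voiceless /ts/, voiced /dz/.
retroflex: voiceless /ʈʂ/, voiced /ɖʐ/.
alveolo-palatal: voiceless —, voiced /dʑ/.
The alveolo-palatal row has no voiceless member, so the gap is the voiceless alveolo-palatal affricate /tɕ/.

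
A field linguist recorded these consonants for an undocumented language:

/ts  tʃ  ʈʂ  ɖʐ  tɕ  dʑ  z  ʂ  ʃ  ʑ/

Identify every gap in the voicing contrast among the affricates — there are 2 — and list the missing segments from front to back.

Voiceless: /ts/ (alveolar), /tʃ/ (postalveolar), /ʈʂ/ (retroflex), /tɕ/ (alveolo-palatal).
Voiced: /ɖʐ/ (retroflex), /dʑ/ (alveolo-palatal).
Gaps, from front to back: alveolar lacks voiced (/dz/); postalveolar lacks voiced (/dʒ/).

/dz/, /dʒ/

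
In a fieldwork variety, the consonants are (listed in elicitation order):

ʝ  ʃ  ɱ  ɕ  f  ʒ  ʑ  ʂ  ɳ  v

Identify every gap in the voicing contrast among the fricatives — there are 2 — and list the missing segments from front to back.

place of articulation  voiceless  voiced  
labiodental       f         v       
postalveolar      ʃ         ʒ       
retroflex         ʂ         —       
alveolo-palatal   ɕ         ʑ       
palatal           —         ʝ       
Gaps, from front to back: retroflex lacks voiced (/ʐ/); palatal lacks voiceless (/ç/).

/ʐ/, /ç/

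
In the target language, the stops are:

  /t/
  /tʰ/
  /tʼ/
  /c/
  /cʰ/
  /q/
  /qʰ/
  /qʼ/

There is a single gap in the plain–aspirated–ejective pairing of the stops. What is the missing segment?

alveolar: plain /t/, aspirated /tʰ/, ejective /tʼ/.
palatal: plain /c/, aspirated /cʰ/, ejective —.
uvular: plain /q/, aspirated /qʰ/, ejective /qʼ/.
The palatal row has no ejective member, so the gap is the ejective palatal stop /cʼ/.

/cʼ/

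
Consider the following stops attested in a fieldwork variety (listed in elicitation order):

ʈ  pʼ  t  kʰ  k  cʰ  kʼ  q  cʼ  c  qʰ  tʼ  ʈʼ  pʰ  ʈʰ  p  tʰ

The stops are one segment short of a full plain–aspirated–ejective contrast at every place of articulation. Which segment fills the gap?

bilabial: plain /p/, aspirated /pʰ/, ejective /pʼ/.
alveolar: plain /t/, aspirated /tʰ/, ejective /tʼ/.
retroflex: plain /ʈ/, aspirated /ʈʰ/, ejective /ʈʼ/.
palatal: plain /c/, aspirated /cʰ/, ejective /cʼ/.
velar: plain /k/, aspirated /kʰ/, ejective /kʼ/.
uvular: plain /q/, aspirated /qʰ/, ejective —.
The uvular row has no ejective member, so the gap is the ejective uvular stop /qʼ/.

/qʼ/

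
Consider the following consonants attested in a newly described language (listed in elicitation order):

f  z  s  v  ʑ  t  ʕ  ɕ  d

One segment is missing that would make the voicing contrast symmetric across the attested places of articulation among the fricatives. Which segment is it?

/ħ/

Voiceless: /f/ (labiodental), /s/ (alveolar), /ɕ/ (alveolo-palatal).
Voiced: /v/ (labiodental), /z/ (alveolar), /ʑ/ (alveolo-palatal), /ʕ/ (pharyngeal).
The pharyngeal row has no voiceless member, so the gap is the voiceless pharyngeal fricative /ħ/.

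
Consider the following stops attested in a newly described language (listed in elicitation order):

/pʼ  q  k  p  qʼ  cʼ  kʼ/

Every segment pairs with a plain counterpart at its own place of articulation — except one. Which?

/cʼ/

Bilabial: /p/ ~ /pʼ/
Velar: /k/ ~ /kʼ/
Uvular: /q/ ~ /qʼ/
Palatal: only /cʼ/ (ejective); no plain partner.
So /cʼ/ is the unpaired segment.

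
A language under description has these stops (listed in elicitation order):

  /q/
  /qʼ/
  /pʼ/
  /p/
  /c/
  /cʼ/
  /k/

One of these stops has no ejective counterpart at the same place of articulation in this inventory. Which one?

/k/

Bilabial: /p/ ~ /pʼ/
Palatal: /c/ ~ /cʼ/
Uvular: /q/ ~ /qʼ/
Velar: only /k/ (plain); no ejective partner.
So /k/ is the unpaired segment.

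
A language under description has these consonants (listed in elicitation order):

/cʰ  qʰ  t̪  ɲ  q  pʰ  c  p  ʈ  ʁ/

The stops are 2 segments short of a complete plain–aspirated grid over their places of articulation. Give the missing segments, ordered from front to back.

place of articulation  plain     aspirated
bilabial          p         pʰ      
dental            t̪        —       
retroflex         ʈ         —       
palatal           c         cʰ      
uvular            q         qʰ      
Gaps, from front to back: dental lacks aspirated (/t̪ʰ/); retroflex lacks aspirated (/ʈʰ/).

/t̪ʰ/, /ʈʰ/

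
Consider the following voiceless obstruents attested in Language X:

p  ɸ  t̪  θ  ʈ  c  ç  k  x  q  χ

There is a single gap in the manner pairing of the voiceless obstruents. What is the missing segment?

bilabial: stop /p/, fricative /ɸ/.
dental: stop /t̪/, fricative /θ/.
retroflex: stop /ʈ/, fricative —.
palatal: stop /c/, fricative /ç/.
velar: stop /k/, fricative /x/.
uvular: stop /q/, fricative /χ/.
The retroflex row has no fricative member, so the gap is the retroflex fricative /ʂ/.

/ʂ/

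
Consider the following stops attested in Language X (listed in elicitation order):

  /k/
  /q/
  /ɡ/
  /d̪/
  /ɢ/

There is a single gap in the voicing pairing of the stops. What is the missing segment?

/t̪/

dental: voiceless —, voiced /d̪/.
velar: voiceless /k/, voiced /ɡ/.
uvular: voiceless /q/, voiced /ɢ/.
The dental row has no voiceless member, so the gap is the voiceless dental stop /t̪/.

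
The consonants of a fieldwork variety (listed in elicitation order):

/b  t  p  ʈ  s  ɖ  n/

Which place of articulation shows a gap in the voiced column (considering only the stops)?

Voiceless: /p/ (bilabial), /t/ (alveolar), /ʈ/ (retroflex).
Voiced: /b/ (bilabial), /ɖ/ (retroflex).
Every place of articulation has a voiced member except alveolar, where /d/ would be expected.

alveolar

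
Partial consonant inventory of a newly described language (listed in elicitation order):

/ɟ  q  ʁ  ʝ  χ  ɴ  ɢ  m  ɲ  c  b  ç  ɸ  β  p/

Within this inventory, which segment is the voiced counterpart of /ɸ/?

/ɸ/ is a voiceless bilabial fricative.
The voiced counterpart is a voiced bilabial fricative — in this inventory, /β/.

/β/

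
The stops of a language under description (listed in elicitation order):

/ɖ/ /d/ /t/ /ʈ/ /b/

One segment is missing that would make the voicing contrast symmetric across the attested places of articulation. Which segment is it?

/p/

Voiceless: /t/ (alveolar), /ʈ/ (retroflex).
Voiced: /b/ (bilabial), /d/ (alveolar), /ɖ/ (retroflex).
The bilabial row has no voiceless member, so the gap is the voiceless bilabial stop /p/.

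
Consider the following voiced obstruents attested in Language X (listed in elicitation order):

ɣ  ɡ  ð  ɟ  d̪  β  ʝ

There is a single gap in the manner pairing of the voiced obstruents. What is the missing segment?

/b/

Stop: /d̪/ (dental), /ɟ/ (palatal), /ɡ/ (velar).
Fricative: /β/ (bilabial), /ð/ (dental), /ʝ/ (palatal), /ɣ/ (velar).
The bilabial row has no stop member, so the gap is the bilabial stop /b/.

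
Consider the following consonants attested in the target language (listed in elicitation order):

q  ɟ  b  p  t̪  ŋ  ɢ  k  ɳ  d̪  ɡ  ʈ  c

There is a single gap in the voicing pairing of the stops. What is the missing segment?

/ɖ/

place of articulation  voiceless  voiced  
bilabial          p         b       
dental            t̪        d̪      
retroflex         ʈ         —       
palatal           c         ɟ       
velar             k         ɡ       
uvular            q         ɢ       
The retroflex row has no voiced member, so the gap is the voiced retroflex stop /ɖ/.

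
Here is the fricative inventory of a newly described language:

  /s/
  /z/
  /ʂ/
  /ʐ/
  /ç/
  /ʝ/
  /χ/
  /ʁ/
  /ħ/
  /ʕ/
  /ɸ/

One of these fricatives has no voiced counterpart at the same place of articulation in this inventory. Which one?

/ɸ/

Alveolar: /s/ ~ /z/
Retroflex: /ʂ/ ~ /ʐ/
Palatal: /ç/ ~ /ʝ/
Uvular: /χ/ ~ /ʁ/
Pharyngeal: /ħ/ ~ /ʕ/
Bilabial: only /ɸ/ (voiceless); no voiced partner.
So /ɸ/ is the unpaired segment.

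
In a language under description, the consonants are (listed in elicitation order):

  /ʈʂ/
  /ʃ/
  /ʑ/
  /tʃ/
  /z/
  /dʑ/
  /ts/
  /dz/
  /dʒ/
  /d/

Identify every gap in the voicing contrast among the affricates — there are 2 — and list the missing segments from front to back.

place of articulation  voiceless  voiced  
alveolar          ts        dz      
postalveolar      tʃ        dʒ      
retroflex         ʈʂ        —       
alveolo-palatal   —         dʑ      
Gaps, from front to back: retroflex lacks voiced (/ɖʐ/); alveolo-palatal lacks voiceless (/tɕ/).

/ɖʐ/, /tɕ/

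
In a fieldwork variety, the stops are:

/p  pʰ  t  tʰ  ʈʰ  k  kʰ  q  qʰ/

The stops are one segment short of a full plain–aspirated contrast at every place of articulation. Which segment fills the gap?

/ʈ/

Plain: /p/ (bilabial), /t/ (alveolar), /k/ (velar), /q/ (uvular).
Aspirated: /pʰ/ (bilabial), /tʰ/ (alveolar), /ʈʰ/ (retroflex), /kʰ/ (velar), /qʰ/ (uvular).
The retroflex row has no plain member, so the gap is the plain retroflex stop /ʈ/.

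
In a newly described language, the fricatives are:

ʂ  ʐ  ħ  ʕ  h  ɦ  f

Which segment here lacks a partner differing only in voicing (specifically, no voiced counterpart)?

/f/

Retroflex: /ʂ/ ~ /ʐ/
Pharyngeal: /ħ/ ~ /ʕ/
Glottal: /h/ ~ /ɦ/
Labiodental: only /f/ (voiceless); no voiced partner.
So /f/ is the unpaired segment.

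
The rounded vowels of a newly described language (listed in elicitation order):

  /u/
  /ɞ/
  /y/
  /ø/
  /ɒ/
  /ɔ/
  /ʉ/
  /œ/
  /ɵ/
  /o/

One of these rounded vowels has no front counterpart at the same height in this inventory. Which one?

High: /y/ ~ /ʉ/ ~ /u/
High-mid: /ø/ ~ /ɵ/ ~ /o/
Low-mid: /œ/ ~ /ɞ/ ~ /ɔ/
Low: only /ɒ/ (back); no front partner.
So /ɒ/ is the unpaired segment.

/ɒ/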